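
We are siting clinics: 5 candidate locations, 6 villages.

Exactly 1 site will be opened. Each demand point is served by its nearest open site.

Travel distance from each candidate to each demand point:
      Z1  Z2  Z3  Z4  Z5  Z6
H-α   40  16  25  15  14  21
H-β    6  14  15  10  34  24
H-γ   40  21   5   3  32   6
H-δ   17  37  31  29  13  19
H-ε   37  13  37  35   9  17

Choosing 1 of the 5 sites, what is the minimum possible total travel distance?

103

Open {H-β}.
  Z1→H-β 6, Z2→H-β 14, Z3→H-β 15, Z4→H-β 10, Z5→H-β 34, Z6→H-β 24  ⇒ total 103.
Compare {H-γ}: total 107.
Compare {H-α}: total 131.
No size-1 selection does better; minimum is 103.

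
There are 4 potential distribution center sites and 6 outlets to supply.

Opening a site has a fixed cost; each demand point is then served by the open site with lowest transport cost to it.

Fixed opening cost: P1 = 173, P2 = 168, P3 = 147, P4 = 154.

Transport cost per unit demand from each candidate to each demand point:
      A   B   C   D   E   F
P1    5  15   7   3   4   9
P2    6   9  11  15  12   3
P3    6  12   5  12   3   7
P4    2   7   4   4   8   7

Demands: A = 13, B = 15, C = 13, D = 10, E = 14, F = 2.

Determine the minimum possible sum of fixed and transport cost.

503

Open {P4}: assign each demand point to its cheapest open site.
  A→P4 13×2=26, B→P4 15×7=105, C→P4 13×4=52, D→P4 10×4=40, E→P4 14×8=112, F→P4 2×7=14
  transport cost 349, fixed 154 → total 503.
Compare {P3, P4}: transport cost 279 + fixed 301 = 580.
Compare {P1, P4}: transport cost 283 + fixed 327 = 610.
Compare {P3}: transport cost 499 + fixed 147 = 646.
All other subsets cost ≥ 580. Minimum total cost: 503.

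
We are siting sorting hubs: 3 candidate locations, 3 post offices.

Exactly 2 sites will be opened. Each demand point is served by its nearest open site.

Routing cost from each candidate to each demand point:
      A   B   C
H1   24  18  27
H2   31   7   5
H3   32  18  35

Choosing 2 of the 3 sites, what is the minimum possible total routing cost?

Open {H1, H2}.
  A→H1 24, B→H2 7, C→H2 5  ⇒ total 36.
Compare {H2, H3}: total 43.
Compare {H1, H3}: total 69.

36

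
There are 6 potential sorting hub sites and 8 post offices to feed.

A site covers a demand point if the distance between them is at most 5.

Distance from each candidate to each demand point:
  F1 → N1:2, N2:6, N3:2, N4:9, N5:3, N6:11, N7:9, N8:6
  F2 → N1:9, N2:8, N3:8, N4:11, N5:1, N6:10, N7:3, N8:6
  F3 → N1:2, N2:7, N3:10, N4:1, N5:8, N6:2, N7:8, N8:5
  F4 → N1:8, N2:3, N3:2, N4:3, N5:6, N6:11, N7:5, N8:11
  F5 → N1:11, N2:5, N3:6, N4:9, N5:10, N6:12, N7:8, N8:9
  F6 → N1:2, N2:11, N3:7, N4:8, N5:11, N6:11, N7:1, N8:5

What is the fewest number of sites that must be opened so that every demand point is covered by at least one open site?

Coverage sets (demand points within 5 of each site):
  F1: {N1, N3, N5}
  F2: {N5, N7}
  F3: {N1, N4, N6, N8}
  F4: {N2, N3, N4, N7}
  F5: {N2}
  F6: {N1, N7, N8}
No 2 sites suffice: every size-2 union leaves at least one demand point uncovered.
But {F1, F3, F4} covers everything, so the minimum is 3.

3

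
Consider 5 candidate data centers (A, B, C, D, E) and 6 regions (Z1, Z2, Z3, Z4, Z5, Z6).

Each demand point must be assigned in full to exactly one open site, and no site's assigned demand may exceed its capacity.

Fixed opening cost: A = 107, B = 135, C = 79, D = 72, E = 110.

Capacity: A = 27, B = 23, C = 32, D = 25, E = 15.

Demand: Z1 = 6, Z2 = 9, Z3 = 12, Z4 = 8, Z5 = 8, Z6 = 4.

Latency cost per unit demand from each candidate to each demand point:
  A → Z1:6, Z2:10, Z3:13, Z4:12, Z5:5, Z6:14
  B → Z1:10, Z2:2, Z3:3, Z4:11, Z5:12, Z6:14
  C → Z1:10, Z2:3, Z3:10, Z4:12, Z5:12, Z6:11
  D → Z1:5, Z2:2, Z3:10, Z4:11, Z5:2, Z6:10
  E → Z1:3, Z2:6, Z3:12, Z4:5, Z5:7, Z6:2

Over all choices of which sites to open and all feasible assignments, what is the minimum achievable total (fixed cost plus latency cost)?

Open {B, D, E}; cheapest assignment that respects the capacities:
  B (cap 23, load 21): Z2, Z3 — cost 9×2 + 12×3 = 54
  D (cap 25, load 14): Z1, Z5 — cost 6×5 + 8×2 = 46
  E (cap 15, load 12): Z4, Z6 — cost 8×5 + 4×2 = 48
  Shipping 148, fixed 317 → total 465.
  Any other capacity-feasible assignment to {B, D, E} ships for at least 148.
Compare {C, D}: its best feasible assignment gives total 475.
Compare {B, D}: its best feasible assignment gives total 481.
Every other set of open sites that can feasibly serve all demand totals ≥ 475 even under its best assignment. Minimum: 465.

465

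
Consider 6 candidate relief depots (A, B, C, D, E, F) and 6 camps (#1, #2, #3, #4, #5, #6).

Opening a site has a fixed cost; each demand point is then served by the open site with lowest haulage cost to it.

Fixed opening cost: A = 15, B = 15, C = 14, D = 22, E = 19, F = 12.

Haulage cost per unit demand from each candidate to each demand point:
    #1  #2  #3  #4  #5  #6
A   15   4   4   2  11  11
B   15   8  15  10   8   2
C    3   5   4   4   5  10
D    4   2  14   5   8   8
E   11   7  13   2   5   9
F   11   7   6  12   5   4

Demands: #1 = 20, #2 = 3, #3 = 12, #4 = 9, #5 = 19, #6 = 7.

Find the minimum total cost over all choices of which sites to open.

291

Open {A, B, C}: assign each demand point to its cheapest open site.
  #1→C 20×3=60, #2→A 3×4=12, #3→A 12×4=48, #4→A 9×2=18, #5→C 19×5=95, #6→B 7×2=14
  haulage cost 247, fixed 44 → total 291.
Compare {B, C}: haulage cost 268 + fixed 29 = 297.
Compare {B, C, E}: haulage cost 250 + fixed 48 = 298.
Compare {A, C, F}: haulage cost 261 + fixed 41 = 302.
All other subsets cost ≥ 297. Minimum total cost: 291.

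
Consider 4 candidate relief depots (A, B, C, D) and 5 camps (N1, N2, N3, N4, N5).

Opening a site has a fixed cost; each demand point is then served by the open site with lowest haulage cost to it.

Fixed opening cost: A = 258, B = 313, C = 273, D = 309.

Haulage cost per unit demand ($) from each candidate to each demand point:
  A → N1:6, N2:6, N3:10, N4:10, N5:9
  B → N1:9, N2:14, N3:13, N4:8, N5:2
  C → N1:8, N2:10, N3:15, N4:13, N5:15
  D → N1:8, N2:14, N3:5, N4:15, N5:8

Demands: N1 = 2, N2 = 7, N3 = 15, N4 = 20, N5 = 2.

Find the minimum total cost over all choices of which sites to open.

680

Open {A}: assign each demand point to its cheapest open site.
  N1→A 2×6=12, N2→A 7×6=42, N3→A 15×10=150, N4→A 20×10=200, N5→A 2×9=18
  haulage cost 422, fixed 258 → total 680.
Compare {B}: haulage cost 475 + fixed 313 = 788.
Compare {D}: haulage cost 505 + fixed 309 = 814.
Compare {C}: haulage cost 601 + fixed 273 = 874.
All other subsets cost ≥ 788. Minimum total cost: 680.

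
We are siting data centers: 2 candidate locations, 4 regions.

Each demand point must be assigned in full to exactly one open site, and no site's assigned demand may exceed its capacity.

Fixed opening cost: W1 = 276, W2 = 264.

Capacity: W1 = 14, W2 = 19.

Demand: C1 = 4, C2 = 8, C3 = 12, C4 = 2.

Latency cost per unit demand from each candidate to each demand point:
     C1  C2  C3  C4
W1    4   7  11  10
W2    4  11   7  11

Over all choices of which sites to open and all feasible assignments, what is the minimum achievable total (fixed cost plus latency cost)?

Open {W1, W2}; cheapest assignment that respects the capacities:
  W1 (cap 14, load 14): C1, C2, C4 — cost 4×4 + 8×7 + 2×10 = 92
  W2 (cap 19, load 12): C3 — cost 12×7 = 84
  Shipping 176, fixed 540 → total 716.
  Any other capacity-feasible assignment to {W1, W2} ships for at least 176.
Total demand is 26 and no other set of sites has combined capacity ≥ 26, so {W1, W2} is the only feasible choice of open sites. Minimum: 716.

716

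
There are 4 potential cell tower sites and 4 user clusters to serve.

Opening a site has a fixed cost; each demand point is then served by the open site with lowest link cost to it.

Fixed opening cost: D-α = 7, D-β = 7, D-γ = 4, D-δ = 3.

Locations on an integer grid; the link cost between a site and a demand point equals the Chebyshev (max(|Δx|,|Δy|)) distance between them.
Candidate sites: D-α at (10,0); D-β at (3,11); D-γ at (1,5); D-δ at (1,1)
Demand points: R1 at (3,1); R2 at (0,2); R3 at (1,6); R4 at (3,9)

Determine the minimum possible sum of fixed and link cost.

Open {D-γ, D-δ}: assign each demand point to its cheapest open site.
  R1→D-δ 2, R2→D-δ 1, R3→D-γ 1, R4→D-γ 4
  link cost 8, fixed 7 → total 15.
Compare {D-γ}: link cost 12 + fixed 4 = 16.
Compare {D-δ}: link cost 16 + fixed 3 = 19.
Compare {D-β, D-δ}: link cost 10 + fixed 10 = 20.
All other subsets cost ≥ 16. Minimum total cost: 15.

15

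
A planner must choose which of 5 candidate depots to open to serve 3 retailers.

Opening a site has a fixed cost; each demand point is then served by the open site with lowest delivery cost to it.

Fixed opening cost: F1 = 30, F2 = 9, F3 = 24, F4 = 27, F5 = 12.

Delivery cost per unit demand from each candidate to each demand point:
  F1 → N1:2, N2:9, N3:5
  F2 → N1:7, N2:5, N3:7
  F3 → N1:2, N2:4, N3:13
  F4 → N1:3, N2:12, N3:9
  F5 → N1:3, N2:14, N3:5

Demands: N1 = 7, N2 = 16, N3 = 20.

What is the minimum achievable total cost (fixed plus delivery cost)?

214

Open {F3, F5}: assign each demand point to its cheapest open site.
  N1→F3 7×2=14, N2→F3 16×4=64, N3→F5 20×5=100
  delivery cost 178, fixed 36 → total 214.
Compare {F2, F5}: delivery cost 201 + fixed 21 = 222.
Compare {F2, F3, F5}: delivery cost 178 + fixed 45 = 223.
Compare {F1, F3}: delivery cost 178 + fixed 54 = 232.
All other subsets cost ≥ 222. Minimum total cost: 214.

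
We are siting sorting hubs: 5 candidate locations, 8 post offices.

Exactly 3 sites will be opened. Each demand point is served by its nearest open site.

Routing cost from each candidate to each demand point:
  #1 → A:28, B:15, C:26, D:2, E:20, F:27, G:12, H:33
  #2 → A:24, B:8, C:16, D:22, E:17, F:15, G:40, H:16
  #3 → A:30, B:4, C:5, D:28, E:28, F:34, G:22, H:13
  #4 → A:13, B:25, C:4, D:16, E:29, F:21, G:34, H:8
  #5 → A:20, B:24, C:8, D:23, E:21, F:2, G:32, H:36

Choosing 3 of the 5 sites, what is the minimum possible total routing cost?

Open {#1, #4, #5}.
  A→#4 13, B→#1 15, C→#4 4, D→#1 2, E→#1 20, F→#5 2, G→#1 12, H→#4 8  ⇒ total 76.
Compare {#1, #3, #5}: total 78.
Compare {#1, #2, #4}: total 79.
No size-3 selection does better; minimum is 76.

76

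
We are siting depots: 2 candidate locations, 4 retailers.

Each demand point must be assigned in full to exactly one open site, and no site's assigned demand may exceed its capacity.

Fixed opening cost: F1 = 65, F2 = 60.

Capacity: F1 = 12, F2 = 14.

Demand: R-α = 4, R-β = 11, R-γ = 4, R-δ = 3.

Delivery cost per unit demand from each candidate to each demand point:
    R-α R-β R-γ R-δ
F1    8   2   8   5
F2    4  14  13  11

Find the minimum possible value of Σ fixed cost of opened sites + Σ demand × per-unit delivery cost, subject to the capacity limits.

Open {F1, F2}; cheapest assignment that respects the capacities:
  F1 (cap 12, load 11): R-β — cost 11×2 = 22
  F2 (cap 14, load 11): R-α, R-γ, R-δ — cost 4×4 + 4×13 + 3×11 = 101
  Shipping 123, fixed 125 → total 248.
  Any other capacity-feasible assignment to {F1, F2} ships for at least 123.
Total demand is 22 and no other set of sites has combined capacity ≥ 22, so {F1, F2} is the only feasible choice of open sites. Minimum: 248.

248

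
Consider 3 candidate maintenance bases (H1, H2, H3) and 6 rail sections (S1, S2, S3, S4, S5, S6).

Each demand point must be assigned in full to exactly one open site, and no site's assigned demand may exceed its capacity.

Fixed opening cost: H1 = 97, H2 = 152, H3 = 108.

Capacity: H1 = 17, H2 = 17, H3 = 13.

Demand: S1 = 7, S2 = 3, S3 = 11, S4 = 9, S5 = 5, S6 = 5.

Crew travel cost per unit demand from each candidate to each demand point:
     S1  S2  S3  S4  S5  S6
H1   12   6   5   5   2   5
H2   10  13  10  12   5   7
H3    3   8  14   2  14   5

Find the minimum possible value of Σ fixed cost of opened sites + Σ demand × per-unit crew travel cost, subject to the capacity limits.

Open {H1, H2, H3}; cheapest assignment that respects the capacities:
  H1 (cap 17, load 16): S3, S5 — cost 11×5 + 5×2 = 65
  H2 (cap 17, load 12): S1, S6 — cost 7×10 + 5×7 = 105
  H3 (cap 13, load 12): S2, S4 — cost 3×8 + 9×2 = 42
  Shipping 212, fixed 357 → total 569.
  Any other capacity-feasible assignment to {H1, H2, H3} ships for at least 212.
Total demand is 40 and no other set of sites has combined capacity ≥ 40, so {H1, H2, H3} is the only feasible choice of open sites. Minimum: 569.

569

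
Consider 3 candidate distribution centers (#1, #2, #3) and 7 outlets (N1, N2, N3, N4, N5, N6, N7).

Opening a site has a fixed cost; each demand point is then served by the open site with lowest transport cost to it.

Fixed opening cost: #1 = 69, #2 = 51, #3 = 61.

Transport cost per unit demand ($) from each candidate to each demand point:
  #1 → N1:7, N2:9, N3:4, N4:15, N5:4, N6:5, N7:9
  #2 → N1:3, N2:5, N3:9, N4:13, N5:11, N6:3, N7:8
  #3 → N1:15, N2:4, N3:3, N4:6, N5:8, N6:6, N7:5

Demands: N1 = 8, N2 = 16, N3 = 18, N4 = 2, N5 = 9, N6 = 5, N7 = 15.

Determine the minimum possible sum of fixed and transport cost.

Open {#2, #3}: assign each demand point to its cheapest open site.
  N1→#2 8×3=24, N2→#3 16×4=64, N3→#3 18×3=54, N4→#3 2×6=12, N5→#3 9×8=72, N6→#2 5×3=15, N7→#3 15×5=75
  transport cost 316, fixed 112 → total 428.
Compare {#1, #3}: transport cost 322 + fixed 130 = 452.
Compare {#1, #2, #3}: transport cost 280 + fixed 181 = 461.
Compare {#3}: transport cost 427 + fixed 61 = 488.
All other subsets cost ≥ 452. Minimum total cost: 428.

428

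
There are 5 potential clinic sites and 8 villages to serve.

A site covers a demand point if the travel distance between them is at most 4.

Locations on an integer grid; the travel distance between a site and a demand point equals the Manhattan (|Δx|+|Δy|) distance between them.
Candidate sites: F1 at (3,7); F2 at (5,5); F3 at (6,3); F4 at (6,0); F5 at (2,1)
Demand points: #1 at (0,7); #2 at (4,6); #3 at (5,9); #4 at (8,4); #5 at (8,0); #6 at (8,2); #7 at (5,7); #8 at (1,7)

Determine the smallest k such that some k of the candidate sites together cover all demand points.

3

Coverage sets (demand points within 4 of each site):
  F1: {#1, #2, #3, #7, #8}
  F2: {#2, #3, #4, #7}
  F3: {#4, #6}
  F4: {#5, #6}
  F5: {}
No 2 sites suffice: every size-2 union leaves at least one demand point uncovered.
But {F1, F2, F4} covers everything, so the minimum is 3.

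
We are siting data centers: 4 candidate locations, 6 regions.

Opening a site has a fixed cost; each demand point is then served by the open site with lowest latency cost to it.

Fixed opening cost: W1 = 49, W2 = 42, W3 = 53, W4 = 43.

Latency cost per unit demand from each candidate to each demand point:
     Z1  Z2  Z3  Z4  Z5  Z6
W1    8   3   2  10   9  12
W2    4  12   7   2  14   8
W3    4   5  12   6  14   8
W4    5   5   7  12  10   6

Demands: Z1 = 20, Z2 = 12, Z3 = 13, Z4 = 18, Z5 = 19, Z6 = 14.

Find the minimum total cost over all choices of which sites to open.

552

Open {W1, W2}: assign each demand point to its cheapest open site.
  Z1→W2 20×4=80, Z2→W1 12×3=36, Z3→W1 13×2=26, Z4→W2 18×2=36, Z5→W1 19×9=171, Z6→W2 14×8=112
  latency cost 461, fixed 91 → total 552.
Compare {W1, W2, W4}: latency cost 433 + fixed 134 = 567.
Compare {W1, W2, W3}: latency cost 461 + fixed 144 = 605.
Compare {W1, W2, W3, W4}: latency cost 433 + fixed 187 = 620.
All other subsets cost ≥ 567. Minimum total cost: 552.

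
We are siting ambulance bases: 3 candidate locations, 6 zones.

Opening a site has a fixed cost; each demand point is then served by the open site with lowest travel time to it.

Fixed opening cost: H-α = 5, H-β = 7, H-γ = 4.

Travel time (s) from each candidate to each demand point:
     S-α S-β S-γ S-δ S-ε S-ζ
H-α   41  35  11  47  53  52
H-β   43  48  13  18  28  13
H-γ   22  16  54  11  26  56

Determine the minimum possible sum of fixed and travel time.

Open {H-β, H-γ}: assign each demand point to its cheapest open site.
  S-α→H-γ 22, S-β→H-γ 16, S-γ→H-β 13, S-δ→H-γ 11, S-ε→H-γ 26, S-ζ→H-β 13
  travel time 101, fixed 11 → total 112.
Compare {H-α, H-β, H-γ}: travel time 99 + fixed 16 = 115.
Compare {H-α, H-γ}: travel time 138 + fixed 9 = 147.
Compare {H-α, H-β}: travel time 146 + fixed 12 = 158.
All other subsets cost ≥ 115. Minimum total cost: 112.

112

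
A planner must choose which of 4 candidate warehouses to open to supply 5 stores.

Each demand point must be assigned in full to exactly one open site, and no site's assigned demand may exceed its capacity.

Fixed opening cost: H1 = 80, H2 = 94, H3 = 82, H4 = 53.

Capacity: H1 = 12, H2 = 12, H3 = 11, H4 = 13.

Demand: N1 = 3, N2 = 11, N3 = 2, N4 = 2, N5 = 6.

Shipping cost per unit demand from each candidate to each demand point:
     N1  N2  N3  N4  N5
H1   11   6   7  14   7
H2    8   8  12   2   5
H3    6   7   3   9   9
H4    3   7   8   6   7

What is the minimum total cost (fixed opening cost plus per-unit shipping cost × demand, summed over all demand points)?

Open {H1, H4}; cheapest assignment that respects the capacities:
  H1 (cap 12, load 11): N2 — cost 11×6 = 66
  H4 (cap 13, load 13): N1, N3, N4, N5 — cost 3×3 + 2×8 + 2×6 + 6×7 = 79
  Shipping 145, fixed 133 → total 278.
  Any other capacity-feasible assignment to {H1, H4} ships for at least 145.
Compare {H3, H4}: its best feasible assignment gives total 291.
Compare {H2, H4}: its best feasible assignment gives total 298.
Every other set of open sites that can feasibly serve all demand totals ≥ 291 even under its best assignment. Minimum: 278.

278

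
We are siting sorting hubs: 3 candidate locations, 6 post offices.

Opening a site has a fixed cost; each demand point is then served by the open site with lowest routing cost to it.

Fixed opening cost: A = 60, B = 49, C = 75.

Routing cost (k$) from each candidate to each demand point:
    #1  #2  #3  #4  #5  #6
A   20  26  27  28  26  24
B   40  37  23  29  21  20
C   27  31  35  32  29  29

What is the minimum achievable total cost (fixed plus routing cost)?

Open {A}: assign each demand point to its cheapest open site.
  #1→A 20, #2→A 26, #3→A 27, #4→A 28, #5→A 26, #6→A 24
  routing cost 151, fixed 60 → total 211.
Compare {B}: routing cost 170 + fixed 49 = 219.
Compare {A, B}: routing cost 138 + fixed 109 = 247.
Compare {C}: routing cost 183 + fixed 75 = 258.
All other subsets cost ≥ 219. Minimum total cost: 211.

211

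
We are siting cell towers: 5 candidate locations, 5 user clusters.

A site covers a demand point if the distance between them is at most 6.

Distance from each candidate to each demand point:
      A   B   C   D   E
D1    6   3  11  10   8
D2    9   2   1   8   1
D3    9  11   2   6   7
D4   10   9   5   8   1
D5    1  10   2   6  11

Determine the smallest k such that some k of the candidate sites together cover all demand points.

Coverage sets (demand points within 6 of each site):
  D1: {A, B}
  D2: {B, C, E}
  D3: {C, D}
  D4: {C, E}
  D5: {A, C, D}
No single site covers all 5 demand points.
But {D2, D5} covers everything, so the minimum is 2.

2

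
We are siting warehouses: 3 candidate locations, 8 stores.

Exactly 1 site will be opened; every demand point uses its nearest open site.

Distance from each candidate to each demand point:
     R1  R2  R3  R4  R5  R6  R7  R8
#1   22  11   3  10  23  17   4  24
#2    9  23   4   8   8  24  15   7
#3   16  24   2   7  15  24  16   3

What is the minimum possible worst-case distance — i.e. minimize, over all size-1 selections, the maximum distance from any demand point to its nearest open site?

Open {#1}.
  Farthest demand point is R8 at distance 24 (to #1); all others are ≤ 24.
With {#2} the worst case is 24.
With {#3} the worst case is 24.
No size-1 selection achieves below 24.

24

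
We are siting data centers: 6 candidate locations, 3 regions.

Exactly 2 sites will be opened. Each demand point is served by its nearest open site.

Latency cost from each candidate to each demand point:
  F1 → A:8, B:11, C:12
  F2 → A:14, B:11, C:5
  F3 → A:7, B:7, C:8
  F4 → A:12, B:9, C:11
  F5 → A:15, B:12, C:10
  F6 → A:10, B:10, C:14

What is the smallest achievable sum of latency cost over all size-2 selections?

Open {F2, F3}.
  A→F3 7, B→F3 7, C→F2 5  ⇒ total 19.
Compare {F1, F3}: total 22.
Compare {F3, F4}: total 22.
No size-2 selection does better; minimum is 19.

19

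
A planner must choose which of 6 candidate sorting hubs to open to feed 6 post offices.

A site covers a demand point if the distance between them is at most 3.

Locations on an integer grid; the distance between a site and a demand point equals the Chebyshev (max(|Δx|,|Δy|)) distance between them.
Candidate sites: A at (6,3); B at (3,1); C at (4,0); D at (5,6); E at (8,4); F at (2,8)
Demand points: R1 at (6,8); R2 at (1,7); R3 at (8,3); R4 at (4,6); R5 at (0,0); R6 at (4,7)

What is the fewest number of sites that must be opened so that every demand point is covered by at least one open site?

3

Coverage sets (demand points within 3 of each site):
  A: {R3, R4}
  B: {R5}
  C: {}
  D: {R1, R3, R4, R6}
  E: {R3}
  F: {R2, R4, R6}
No 2 sites suffice: every size-2 union leaves at least one demand point uncovered.
But {B, D, F} covers everything, so the minimum is 3.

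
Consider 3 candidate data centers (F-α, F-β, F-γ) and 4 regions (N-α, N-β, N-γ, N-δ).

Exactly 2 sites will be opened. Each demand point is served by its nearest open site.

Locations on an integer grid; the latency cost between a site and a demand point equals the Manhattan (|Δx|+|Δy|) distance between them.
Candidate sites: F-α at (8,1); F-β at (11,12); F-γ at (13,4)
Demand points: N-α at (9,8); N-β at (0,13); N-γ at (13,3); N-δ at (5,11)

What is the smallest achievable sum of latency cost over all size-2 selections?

Open {F-β, F-γ}.
  N-α→F-β 6, N-β→F-β 12, N-γ→F-γ 1, N-δ→F-β 7  ⇒ total 26.
Compare {F-α, F-β}: total 32.
Compare {F-α, F-γ}: total 42.

26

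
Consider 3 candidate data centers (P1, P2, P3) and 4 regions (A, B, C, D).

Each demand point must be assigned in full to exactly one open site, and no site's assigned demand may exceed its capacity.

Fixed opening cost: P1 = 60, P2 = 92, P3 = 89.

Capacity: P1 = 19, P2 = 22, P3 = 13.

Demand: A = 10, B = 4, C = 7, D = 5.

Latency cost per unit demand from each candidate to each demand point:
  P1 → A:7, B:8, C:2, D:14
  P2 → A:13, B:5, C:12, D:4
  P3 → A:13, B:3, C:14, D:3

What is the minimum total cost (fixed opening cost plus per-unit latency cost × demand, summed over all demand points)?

Open {P1, P3}; cheapest assignment that respects the capacities:
  P1 (cap 19, load 17): A, C — cost 10×7 + 7×2 = 84
  P3 (cap 13, load 9): B, D — cost 4×3 + 5×3 = 27
  Shipping 111, fixed 149 → total 260.
  Any other capacity-feasible assignment to {P1, P3} ships for at least 111.
Compare {P1, P2}: its best feasible assignment gives total 276.
Compare {P1, P2, P3}: its best feasible assignment gives total 352.
Every other set of open sites that can feasibly serve all demand totals ≥ 276 even under its best assignment. Minimum: 260.

260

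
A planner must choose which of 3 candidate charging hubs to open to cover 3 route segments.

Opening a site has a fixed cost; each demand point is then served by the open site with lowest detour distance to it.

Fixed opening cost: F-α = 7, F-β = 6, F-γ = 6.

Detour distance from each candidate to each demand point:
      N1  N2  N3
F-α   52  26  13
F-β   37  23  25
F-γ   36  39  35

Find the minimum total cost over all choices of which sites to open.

86

Open {F-α, F-β}: assign each demand point to its cheapest open site.
  N1→F-β 37, N2→F-β 23, N3→F-α 13
  detour distance 73, fixed 13 → total 86.
Compare {F-α, F-γ}: detour distance 75 + fixed 13 = 88.
Compare {F-β}: detour distance 85 + fixed 6 = 91.
Compare {F-α, F-β, F-γ}: detour distance 72 + fixed 19 = 91.
All other subsets cost ≥ 88. Minimum total cost: 86.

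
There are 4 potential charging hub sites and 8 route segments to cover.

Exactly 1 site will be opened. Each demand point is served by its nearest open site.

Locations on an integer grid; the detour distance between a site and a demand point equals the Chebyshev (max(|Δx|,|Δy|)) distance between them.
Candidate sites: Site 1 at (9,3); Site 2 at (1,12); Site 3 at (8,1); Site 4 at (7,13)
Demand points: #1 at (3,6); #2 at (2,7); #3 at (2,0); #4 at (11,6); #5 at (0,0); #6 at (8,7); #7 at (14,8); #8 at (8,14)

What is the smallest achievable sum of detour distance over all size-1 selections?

Open {Site 1}.
  #1→Site 1 6, #2→Site 1 7, #3→Site 1 7, #4→Site 1 3, #5→Site 1 9, #6→Site 1 4, #7→Site 1 5, #8→Site 1 11  ⇒ total 52.
Compare {Site 3}: total 56.
Compare {Site 4}: total 60.
No size-1 selection does better; minimum is 52.

52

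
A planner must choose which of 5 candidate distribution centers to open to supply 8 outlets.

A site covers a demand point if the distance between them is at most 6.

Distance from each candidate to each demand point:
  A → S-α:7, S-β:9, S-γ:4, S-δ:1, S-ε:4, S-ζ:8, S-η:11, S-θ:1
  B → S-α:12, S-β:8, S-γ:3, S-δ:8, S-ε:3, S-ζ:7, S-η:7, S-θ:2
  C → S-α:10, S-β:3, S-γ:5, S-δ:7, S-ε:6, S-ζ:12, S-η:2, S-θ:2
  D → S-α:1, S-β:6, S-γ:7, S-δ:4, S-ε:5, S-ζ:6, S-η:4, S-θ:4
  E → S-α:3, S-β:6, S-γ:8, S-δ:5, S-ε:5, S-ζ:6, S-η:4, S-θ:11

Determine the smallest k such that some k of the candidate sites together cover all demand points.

Coverage sets (demand points within 6 of each site):
  A: {S-γ, S-δ, S-ε, S-θ}
  B: {S-γ, S-ε, S-θ}
  C: {S-β, S-γ, S-ε, S-η, S-θ}
  D: {S-α, S-β, S-δ, S-ε, S-ζ, S-η, S-θ}
  E: {S-α, S-β, S-δ, S-ε, S-ζ, S-η}
No single site covers all 8 demand points.
But {A, D} covers everything, so the minimum is 2.

2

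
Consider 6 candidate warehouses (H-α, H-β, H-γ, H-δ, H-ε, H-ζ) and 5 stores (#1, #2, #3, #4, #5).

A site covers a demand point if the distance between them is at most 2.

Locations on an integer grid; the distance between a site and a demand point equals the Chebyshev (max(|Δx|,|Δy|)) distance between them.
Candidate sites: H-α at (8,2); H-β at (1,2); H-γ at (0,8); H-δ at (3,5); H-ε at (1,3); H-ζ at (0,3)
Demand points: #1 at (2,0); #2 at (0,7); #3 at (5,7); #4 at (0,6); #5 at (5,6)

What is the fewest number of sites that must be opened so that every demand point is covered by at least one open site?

Coverage sets (demand points within 2 of each site):
  H-α: {}
  H-β: {#1}
  H-γ: {#2, #4}
  H-δ: {#3, #5}
  H-ε: {}
  H-ζ: {}
No 2 sites suffice: every size-2 union leaves at least one demand point uncovered.
But {H-β, H-γ, H-δ} covers everything, so the minimum is 3.

3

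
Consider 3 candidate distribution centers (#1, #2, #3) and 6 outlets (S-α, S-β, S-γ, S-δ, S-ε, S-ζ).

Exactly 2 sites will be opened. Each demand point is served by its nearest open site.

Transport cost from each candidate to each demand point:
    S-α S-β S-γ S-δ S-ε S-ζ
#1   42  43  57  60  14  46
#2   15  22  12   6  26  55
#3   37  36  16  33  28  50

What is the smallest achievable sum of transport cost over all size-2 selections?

Open {#1, #2}.
  S-α→#2 15, S-β→#2 22, S-γ→#2 12, S-δ→#2 6, S-ε→#1 14, S-ζ→#1 46  ⇒ total 115.
Compare {#2, #3}: total 131.
Compare {#1, #3}: total 182.

115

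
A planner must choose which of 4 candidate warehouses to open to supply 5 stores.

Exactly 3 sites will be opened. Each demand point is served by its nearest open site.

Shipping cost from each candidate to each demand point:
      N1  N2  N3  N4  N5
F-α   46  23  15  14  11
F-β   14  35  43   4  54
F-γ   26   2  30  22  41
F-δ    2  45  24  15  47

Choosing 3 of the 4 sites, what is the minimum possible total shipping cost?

Open {F-α, F-γ, F-δ}.
  N1→F-δ 2, N2→F-γ 2, N3→F-α 15, N4→F-α 14, N5→F-α 11  ⇒ total 44.
Compare {F-α, F-β, F-γ}: total 46.
Compare {F-α, F-β, F-δ}: total 55.
No size-3 selection does better; minimum is 44.

44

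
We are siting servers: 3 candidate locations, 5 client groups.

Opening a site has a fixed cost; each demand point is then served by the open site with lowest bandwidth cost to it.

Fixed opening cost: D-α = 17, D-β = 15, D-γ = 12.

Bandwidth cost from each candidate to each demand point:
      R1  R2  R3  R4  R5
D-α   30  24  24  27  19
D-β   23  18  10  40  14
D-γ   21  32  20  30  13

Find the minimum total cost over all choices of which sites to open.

Open {D-β, D-γ}: assign each demand point to its cheapest open site.
  R1→D-γ 21, R2→D-β 18, R3→D-β 10, R4→D-γ 30, R5→D-γ 13
  bandwidth cost 92, fixed 27 → total 119.
Compare {D-β}: bandwidth cost 105 + fixed 15 = 120.
Compare {D-α, D-β}: bandwidth cost 92 + fixed 32 = 124.
Compare {D-γ}: bandwidth cost 116 + fixed 12 = 128.
All other subsets cost ≥ 120. Minimum total cost: 119.

119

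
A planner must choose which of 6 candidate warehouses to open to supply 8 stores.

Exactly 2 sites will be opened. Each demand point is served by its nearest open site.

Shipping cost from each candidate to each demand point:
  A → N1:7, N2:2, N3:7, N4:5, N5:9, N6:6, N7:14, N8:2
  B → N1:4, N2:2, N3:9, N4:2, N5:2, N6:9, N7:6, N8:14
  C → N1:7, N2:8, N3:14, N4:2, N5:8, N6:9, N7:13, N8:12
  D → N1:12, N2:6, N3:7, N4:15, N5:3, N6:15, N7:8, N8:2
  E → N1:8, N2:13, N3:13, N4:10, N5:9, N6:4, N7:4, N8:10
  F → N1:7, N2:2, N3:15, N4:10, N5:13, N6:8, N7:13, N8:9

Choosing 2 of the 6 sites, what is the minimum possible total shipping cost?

31

Open {A, B}.
  N1→B 4, N2→A 2, N3→A 7, N4→B 2, N5→B 2, N6→A 6, N7→B 6, N8→A 2  ⇒ total 31.
Compare {B, D}: total 34.
Compare {B, E}: total 37.
No size-2 selection does better; minimum is 31.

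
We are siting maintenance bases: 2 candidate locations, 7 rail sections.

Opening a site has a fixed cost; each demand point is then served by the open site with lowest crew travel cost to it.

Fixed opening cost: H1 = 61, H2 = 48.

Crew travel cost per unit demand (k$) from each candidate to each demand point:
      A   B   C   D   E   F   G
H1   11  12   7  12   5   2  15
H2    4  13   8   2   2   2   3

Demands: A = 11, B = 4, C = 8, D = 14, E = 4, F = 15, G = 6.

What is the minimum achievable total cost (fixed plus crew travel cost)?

292

Open {H2}: assign each demand point to its cheapest open site.
  A→H2 11×4=44, B→H2 4×13=52, C→H2 8×8=64, D→H2 14×2=28, E→H2 4×2=8, F→H2 15×2=30, G→H2 6×3=18
  crew travel cost 244, fixed 48 → total 292.
Compare {H1, H2}: crew travel cost 232 + fixed 109 = 341.
Compare {H1}: crew travel cost 533 + fixed 61 = 594.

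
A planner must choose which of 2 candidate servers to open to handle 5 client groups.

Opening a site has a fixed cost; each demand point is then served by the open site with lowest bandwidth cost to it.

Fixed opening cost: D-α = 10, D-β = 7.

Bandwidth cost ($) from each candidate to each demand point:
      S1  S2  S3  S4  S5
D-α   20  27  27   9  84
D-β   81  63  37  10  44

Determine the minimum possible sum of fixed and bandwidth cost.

144

Open {D-α, D-β}: assign each demand point to its cheapest open site.
  S1→D-α 20, S2→D-α 27, S3→D-α 27, S4→D-α 9, S5→D-β 44
  bandwidth cost 127, fixed 17 → total 144.
Compare {D-α}: bandwidth cost 167 + fixed 10 = 177.
Compare {D-β}: bandwidth cost 235 + fixed 7 = 242.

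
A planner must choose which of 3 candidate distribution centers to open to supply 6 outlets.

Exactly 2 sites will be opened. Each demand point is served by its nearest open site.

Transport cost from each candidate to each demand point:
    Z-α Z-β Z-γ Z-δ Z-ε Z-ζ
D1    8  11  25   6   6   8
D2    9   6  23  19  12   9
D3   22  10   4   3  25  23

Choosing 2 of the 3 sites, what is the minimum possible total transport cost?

39

Open {D1, D3}.
  Z-α→D1 8, Z-β→D3 10, Z-γ→D3 4, Z-δ→D3 3, Z-ε→D1 6, Z-ζ→D1 8  ⇒ total 39.
Compare {D2, D3}: total 43.
Compare {D1, D2}: total 57.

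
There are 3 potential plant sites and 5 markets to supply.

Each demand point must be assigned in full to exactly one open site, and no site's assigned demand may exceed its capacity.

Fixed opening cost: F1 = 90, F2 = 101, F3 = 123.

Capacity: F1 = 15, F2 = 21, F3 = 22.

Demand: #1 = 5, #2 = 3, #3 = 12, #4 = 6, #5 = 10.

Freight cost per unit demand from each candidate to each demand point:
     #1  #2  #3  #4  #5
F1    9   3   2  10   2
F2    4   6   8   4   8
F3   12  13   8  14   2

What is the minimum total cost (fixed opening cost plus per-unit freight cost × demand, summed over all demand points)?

348

Open {F1, F2}; cheapest assignment that respects the capacities:
  F1 (cap 15, load 15): #2, #3 — cost 3×3 + 12×2 = 33
  F2 (cap 21, load 21): #1, #4, #5 — cost 5×4 + 6×4 + 10×8 = 124
  Shipping 157, fixed 191 → total 348.
  Any other capacity-feasible assignment to {F1, F2} ships for at least 157.
Compare {F2, F3}: its best feasible assignment gives total 402.
Compare {F1, F3}: its best feasible assignment gives total 410.
Every other set of open sites that can feasibly serve all demand totals ≥ 402 even under its best assignment. Minimum: 348.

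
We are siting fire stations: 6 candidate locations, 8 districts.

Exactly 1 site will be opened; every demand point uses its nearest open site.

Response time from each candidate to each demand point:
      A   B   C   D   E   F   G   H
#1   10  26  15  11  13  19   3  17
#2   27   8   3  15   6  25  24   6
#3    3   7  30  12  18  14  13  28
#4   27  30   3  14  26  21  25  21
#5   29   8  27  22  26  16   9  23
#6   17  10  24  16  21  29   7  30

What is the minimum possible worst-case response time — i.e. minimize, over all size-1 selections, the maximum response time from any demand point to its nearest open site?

26

Open {#1}.
  Farthest demand point is B at response time 26 (to #1); all others are ≤ 26.
With {#2} the worst case is 27.
With {#5} the worst case is 29.
No size-1 selection achieves below 26.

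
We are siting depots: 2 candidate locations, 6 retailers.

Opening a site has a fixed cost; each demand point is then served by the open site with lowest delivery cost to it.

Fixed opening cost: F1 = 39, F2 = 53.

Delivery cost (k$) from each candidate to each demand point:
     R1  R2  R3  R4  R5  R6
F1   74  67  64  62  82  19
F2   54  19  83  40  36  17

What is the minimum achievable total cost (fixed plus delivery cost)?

Open {F2}: assign each demand point to its cheapest open site.
  R1→F2 54, R2→F2 19, R3→F2 83, R4→F2 40, R5→F2 36, R6→F2 17
  delivery cost 249, fixed 53 → total 302.
Compare {F1, F2}: delivery cost 230 + fixed 92 = 322.
Compare {F1}: delivery cost 368 + fixed 39 = 407.

302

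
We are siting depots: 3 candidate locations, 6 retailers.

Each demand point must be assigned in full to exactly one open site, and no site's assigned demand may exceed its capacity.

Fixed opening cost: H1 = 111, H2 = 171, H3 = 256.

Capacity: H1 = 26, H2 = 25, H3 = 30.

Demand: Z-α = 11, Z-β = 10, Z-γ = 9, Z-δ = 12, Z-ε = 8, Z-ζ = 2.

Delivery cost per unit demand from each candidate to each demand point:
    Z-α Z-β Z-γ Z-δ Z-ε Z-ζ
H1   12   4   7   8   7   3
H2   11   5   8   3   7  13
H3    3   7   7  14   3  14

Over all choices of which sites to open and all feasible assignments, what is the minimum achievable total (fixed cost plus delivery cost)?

629

Open {H1, H3}; cheapest assignment that respects the capacities:
  H1 (cap 26, load 24): Z-β, Z-δ, Z-ζ — cost 10×4 + 12×8 + 2×3 = 142
  H3 (cap 30, load 28): Z-α, Z-γ, Z-ε — cost 11×3 + 9×7 + 8×3 = 120
  Shipping 262, fixed 367 → total 629.
  Any other capacity-feasible assignment to {H1, H3} ships for at least 262.
Compare {H2, H3}: its best feasible assignment gives total 659.
Compare {H1, H2, H3}: its best feasible assignment gives total 740.
Every other set of open sites that can feasibly serve all demand totals ≥ 659 even under its best assignment. Minimum: 629.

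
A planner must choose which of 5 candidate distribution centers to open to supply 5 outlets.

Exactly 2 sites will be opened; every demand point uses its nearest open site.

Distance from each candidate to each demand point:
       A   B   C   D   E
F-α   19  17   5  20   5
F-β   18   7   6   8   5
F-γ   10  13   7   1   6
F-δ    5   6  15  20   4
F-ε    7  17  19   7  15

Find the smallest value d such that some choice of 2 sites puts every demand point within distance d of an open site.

7

Open {F-β, F-ε}.
  Farthest demand point is A at distance 7 (to F-ε); all others are ≤ 7.
With {F-γ, F-δ} the worst case is 7.
With {F-β, F-δ} the worst case is 8.
No size-2 selection achieves below 7.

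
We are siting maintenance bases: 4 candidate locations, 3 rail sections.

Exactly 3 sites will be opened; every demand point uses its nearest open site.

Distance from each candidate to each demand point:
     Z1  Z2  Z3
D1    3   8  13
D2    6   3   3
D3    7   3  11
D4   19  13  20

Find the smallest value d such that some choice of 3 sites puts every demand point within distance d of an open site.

Open {D1, D2, D3}.
  Farthest demand point is Z1 at distance 3 (to D1); all others are ≤ 3.
With {D1, D2, D4} the worst case is 3.
With {D2, D3, D4} the worst case is 6.
No size-3 selection achieves below 3.

3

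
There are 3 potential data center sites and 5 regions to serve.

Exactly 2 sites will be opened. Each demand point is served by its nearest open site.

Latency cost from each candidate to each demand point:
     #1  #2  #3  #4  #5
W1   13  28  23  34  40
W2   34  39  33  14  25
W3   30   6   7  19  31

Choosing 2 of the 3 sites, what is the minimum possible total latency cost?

Open {W1, W3}.
  #1→W1 13, #2→W3 6, #3→W3 7, #4→W3 19, #5→W3 31  ⇒ total 76.
Compare {W2, W3}: total 82.
Compare {W1, W2}: total 103.

76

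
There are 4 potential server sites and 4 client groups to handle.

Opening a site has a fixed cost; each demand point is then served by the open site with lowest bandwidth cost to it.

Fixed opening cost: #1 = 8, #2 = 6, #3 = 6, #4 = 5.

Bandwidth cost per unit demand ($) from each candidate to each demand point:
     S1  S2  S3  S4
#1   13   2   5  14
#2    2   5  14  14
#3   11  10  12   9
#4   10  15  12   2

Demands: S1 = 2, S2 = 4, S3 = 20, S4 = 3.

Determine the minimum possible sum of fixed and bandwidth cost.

137

Open {#1, #2, #4}: assign each demand point to its cheapest open site.
  S1→#2 2×2=4, S2→#1 4×2=8, S3→#1 20×5=100, S4→#4 3×2=6
  bandwidth cost 118, fixed 19 → total 137.
Compare {#1, #2, #3, #4}: bandwidth cost 118 + fixed 25 = 143.
Compare {#1, #4}: bandwidth cost 134 + fixed 13 = 147.
Compare {#1, #3, #4}: bandwidth cost 134 + fixed 19 = 153.
All other subsets cost ≥ 143. Minimum total cost: 137.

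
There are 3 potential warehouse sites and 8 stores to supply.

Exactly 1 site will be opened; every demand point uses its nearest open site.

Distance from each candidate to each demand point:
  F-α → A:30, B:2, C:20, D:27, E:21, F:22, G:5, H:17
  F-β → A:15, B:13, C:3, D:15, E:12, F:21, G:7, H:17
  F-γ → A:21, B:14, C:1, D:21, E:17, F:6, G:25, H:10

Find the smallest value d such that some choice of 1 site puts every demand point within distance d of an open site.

Open {F-β}.
  Farthest demand point is F at distance 21 (to F-β); all others are ≤ 21.
With {F-γ} the worst case is 25.
With {F-α} the worst case is 30.
No size-1 selection achieves below 21.

21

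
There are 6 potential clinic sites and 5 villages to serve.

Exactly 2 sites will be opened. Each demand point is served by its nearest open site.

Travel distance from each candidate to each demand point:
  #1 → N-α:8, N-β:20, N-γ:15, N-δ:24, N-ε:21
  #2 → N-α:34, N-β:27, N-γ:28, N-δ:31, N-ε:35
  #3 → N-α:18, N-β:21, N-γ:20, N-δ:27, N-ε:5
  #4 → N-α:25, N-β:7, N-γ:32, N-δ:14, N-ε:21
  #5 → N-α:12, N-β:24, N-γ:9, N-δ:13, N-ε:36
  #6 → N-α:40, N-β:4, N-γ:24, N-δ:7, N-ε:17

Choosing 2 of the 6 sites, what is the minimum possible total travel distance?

Open {#5, #6}.
  N-α→#5 12, N-β→#6 4, N-γ→#5 9, N-δ→#6 7, N-ε→#6 17  ⇒ total 49.
Compare {#1, #6}: total 51.
Compare {#3, #6}: total 54.
No size-2 selection does better; minimum is 49.

49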